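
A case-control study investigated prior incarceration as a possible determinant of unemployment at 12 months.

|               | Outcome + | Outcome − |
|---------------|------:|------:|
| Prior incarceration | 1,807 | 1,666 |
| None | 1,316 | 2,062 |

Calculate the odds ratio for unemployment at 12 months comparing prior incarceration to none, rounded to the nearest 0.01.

1.70

Cells: a = 1807, b = 1666, c = 1316, d = 2062.
OR = (a·d)/(b·c) = (1807 × 2062) / (1666 × 1316) = 3726034 / 2192456 = 1.69948
The odds of unemployment at 12 months are about 1.70 times as high in the prior incarceration group.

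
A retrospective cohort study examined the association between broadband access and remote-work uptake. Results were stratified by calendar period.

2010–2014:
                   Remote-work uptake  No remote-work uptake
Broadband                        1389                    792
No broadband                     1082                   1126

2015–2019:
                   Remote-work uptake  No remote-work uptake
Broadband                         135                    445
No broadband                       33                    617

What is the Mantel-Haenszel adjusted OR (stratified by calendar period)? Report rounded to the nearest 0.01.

OR_MH = Σ(aᵢdᵢ/nᵢ) / Σ(bᵢcᵢ/nᵢ), where nᵢ is the stratum total.
Stratum 1 (2010–2014): n = 4389; a·d/n = 1389·1126/4389 = 356.3486; b·c/n = 792·1082/4389 = 195.2481
Stratum 2 (2015–2019): n = 1230; a·d/n = 135·617/1230 = 67.7195; b·c/n = 445·33/1230 = 11.9390
OR_MH = (356.3486 + 67.7195) / (195.2481 + 11.9390) = 424.0681 / 207.1871 = 2.04679

2.05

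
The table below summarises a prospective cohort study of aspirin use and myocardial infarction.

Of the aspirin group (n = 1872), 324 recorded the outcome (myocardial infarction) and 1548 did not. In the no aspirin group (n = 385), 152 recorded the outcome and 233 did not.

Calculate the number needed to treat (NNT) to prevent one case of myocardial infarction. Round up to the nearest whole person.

5

Risk in treated group = 324/1872 = 0.17308; risk in control = 152/385 = 0.39481.
Absolute risk reduction = 0.39481 − 0.17308 = 0.22173
NNT = 1 / ARR = 1 / 0.22173 = 4.510 → round up → 5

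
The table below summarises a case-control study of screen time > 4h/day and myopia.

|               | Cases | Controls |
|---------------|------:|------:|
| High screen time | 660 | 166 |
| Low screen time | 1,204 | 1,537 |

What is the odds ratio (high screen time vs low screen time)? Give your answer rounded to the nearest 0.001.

Cells: a = 660, b = 166, c = 1204, d = 1537.
OR = (a·d)/(b·c) = (660 × 1537) / (166 × 1204) = 1014420 / 199864 = 5.07555
The odds of myopia are about 5.08 times as high in the high screen time group.

5.076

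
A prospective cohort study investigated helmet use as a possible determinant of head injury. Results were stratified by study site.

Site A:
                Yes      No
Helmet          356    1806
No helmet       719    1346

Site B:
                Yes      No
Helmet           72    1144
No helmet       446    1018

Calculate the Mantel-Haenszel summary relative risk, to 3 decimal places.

0.374

RR_MH = Σ(aᵢ·n₀ᵢ/nᵢ) / Σ(cᵢ·n₁ᵢ/nᵢ), with n₁ᵢ = aᵢ+bᵢ (exposed), n₀ᵢ = cᵢ+dᵢ (unexposed), nᵢ = n₁ᵢ+n₀ᵢ.
Stratum 1 (Site A): n₁ = 2162, n₀ = 2065, n = 4227; a·n₀/n = 356·2065/4227 = 173.9153; c·n₁/n = 719·2162/4227 = 367.7497
Stratum 2 (Site B): n₁ = 1216, n₀ = 1464, n = 2680; a·n₀/n = 72·1464/2680 = 39.3313; c·n₁/n = 446·1216/2680 = 202.3642
RR_MH = (173.9153 + 39.3313) / (367.7497 + 202.3642) = 213.2466 / 570.1139 = 0.37404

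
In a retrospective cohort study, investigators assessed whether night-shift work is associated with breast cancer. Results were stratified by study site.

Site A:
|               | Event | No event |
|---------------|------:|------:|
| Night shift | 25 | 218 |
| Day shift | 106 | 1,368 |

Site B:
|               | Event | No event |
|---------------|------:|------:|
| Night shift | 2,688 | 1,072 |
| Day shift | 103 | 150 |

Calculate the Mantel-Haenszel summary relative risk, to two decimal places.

1.71

RR_MH = Σ(aᵢ·n₀ᵢ/nᵢ) / Σ(cᵢ·n₁ᵢ/nᵢ), with n₁ᵢ = aᵢ+bᵢ (exposed), n₀ᵢ = cᵢ+dᵢ (unexposed), nᵢ = n₁ᵢ+n₀ᵢ.
Stratum 1 (Site A): n₁ = 243, n₀ = 1474, n = 1717; a·n₀/n = 25·1474/1717 = 21.4619; c·n₁/n = 106·243/1717 = 15.0017
Stratum 2 (Site B): n₁ = 3760, n₀ = 253, n = 4013; a·n₀/n = 2688·253/4013 = 169.4652; c·n₁/n = 103·3760/4013 = 96.5064
RR_MH = (21.4619 + 169.4652) / (15.0017 + 96.5064) = 190.9271 / 111.5081 = 1.71223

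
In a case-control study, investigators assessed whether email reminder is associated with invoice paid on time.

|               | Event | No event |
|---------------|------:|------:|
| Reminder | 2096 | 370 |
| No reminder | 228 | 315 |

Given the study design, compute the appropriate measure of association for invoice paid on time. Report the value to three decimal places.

7.826

Cells: a = 2096, b = 370, c = 228, d = 315.
This is a case-control study: participants were sampled on outcome status, so risks in the source population cannot be estimated directly — relative risk is not valid here. The odds ratio is the appropriate measure.
OR = (a·d)/(b·c) = (2096 × 315) / (370 × 228) = 660240 / 84360 = 7.82646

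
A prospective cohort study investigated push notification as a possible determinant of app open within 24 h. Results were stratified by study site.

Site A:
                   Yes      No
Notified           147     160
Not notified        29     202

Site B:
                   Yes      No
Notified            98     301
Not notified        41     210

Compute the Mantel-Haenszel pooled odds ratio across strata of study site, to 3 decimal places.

OR_MH = Σ(aᵢdᵢ/nᵢ) / Σ(bᵢcᵢ/nᵢ), where nᵢ is the stratum total.
Stratum 1 (Site A): n = 538; a·d/n = 147·202/538 = 55.1933; b·c/n = 160·29/538 = 8.6245
Stratum 2 (Site B): n = 650; a·d/n = 98·210/650 = 31.6615; b·c/n = 301·41/650 = 18.9862
OR_MH = (55.1933 + 31.6615) / (8.6245 + 18.9862) = 86.8548 / 27.6107 = 3.14570

3.146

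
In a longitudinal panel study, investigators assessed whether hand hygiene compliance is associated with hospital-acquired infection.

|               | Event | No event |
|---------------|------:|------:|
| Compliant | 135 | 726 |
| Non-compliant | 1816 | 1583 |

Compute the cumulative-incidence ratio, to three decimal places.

Cells: a = 135, b = 726, c = 1816, d = 1583.
Risk in exposed = 135/861 = 0.15679; risk in unexposed = 1816/3399 = 0.53427.
RR = 0.15679 / 0.53427 = 0.29347
The risk is 71% lower among the exposed than among the unexposed.

0.293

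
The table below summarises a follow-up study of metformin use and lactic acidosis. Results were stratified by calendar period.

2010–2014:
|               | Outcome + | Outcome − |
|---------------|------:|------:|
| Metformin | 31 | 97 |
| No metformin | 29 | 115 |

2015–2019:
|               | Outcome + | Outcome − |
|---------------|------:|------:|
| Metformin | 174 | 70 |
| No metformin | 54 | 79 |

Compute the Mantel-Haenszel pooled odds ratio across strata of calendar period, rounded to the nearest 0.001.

OR_MH = Σ(aᵢdᵢ/nᵢ) / Σ(bᵢcᵢ/nᵢ), where nᵢ is the stratum total.
Stratum 1 (2010–2014): n = 272; a·d/n = 31·115/272 = 13.1066; b·c/n = 97·29/272 = 10.3419
Stratum 2 (2015–2019): n = 377; a·d/n = 174·79/377 = 36.4615; b·c/n = 70·54/377 = 10.0265
OR_MH = (13.1066 + 36.4615) / (10.3419 + 10.0265) = 49.5682 / 20.3684 = 2.43358

2.434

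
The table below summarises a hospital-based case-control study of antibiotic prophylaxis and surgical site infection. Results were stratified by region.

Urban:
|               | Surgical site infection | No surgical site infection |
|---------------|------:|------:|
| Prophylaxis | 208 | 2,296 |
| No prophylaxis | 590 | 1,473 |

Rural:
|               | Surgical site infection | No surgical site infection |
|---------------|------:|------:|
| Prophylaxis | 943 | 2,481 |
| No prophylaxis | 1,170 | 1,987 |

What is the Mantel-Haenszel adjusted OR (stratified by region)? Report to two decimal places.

OR_MH = Σ(aᵢdᵢ/nᵢ) / Σ(bᵢcᵢ/nᵢ), where nᵢ is the stratum total.
Stratum 1 (Urban): n = 4567; a·d/n = 208·1473/4567 = 67.0865; b·c/n = 2296·590/4567 = 296.6148
Stratum 2 (Rural): n = 6581; a·d/n = 943·1987/6581 = 284.7198; b·c/n = 2481·1170/6581 = 441.0834
OR_MH = (67.0865 + 284.7198) / (296.6148 + 441.0834) = 351.8063 / 737.6983 = 0.47690

0.48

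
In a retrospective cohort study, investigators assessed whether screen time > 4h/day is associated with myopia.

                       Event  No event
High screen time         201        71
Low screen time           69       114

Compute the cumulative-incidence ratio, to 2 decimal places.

1.96

Cells: a = 201, b = 71, c = 69, d = 114.
Risk in exposed = 201/272 = 0.73897; risk in unexposed = 69/183 = 0.37705.
RR = 0.73897 / 0.37705 = 1.95988
The risk among the exposed is 1.96 times that among the unexposed.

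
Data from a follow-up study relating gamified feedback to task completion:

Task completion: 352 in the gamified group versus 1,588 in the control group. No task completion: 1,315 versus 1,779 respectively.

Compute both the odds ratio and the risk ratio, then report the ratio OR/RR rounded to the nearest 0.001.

From the description: a = 352, b = 1315, c = 1588, d = 1779.
OR = (352·1779)/(1315·1588) = 626208/2088220 = 0.29988
Risk in exposed = 352/1667 = 0.21116; risk in unexposed = 1588/3367 = 0.47164; RR = 0.44771
OR/RR = 0.29988 / 0.44771 = 0.66980
The outcome is not rare, so the OR lies further from 1 than the RR.

0.670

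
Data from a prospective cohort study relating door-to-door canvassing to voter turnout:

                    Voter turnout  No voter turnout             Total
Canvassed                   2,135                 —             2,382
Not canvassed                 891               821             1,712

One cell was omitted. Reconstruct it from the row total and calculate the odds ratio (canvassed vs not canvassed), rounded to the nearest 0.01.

The missing cell is in the exposed row: 2382 − 2135 = 247.
So a = 2135, b = 247, c = 891, d = 821.
OR = (a·d)/(b·c) = (2135 × 821) / (247 × 891) = 1752835 / 220077 = 7.96464

7.96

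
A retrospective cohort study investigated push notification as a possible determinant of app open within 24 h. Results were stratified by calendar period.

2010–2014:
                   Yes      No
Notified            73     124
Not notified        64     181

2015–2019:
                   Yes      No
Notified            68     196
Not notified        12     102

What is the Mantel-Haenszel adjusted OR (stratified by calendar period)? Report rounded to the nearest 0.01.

2.00

OR_MH = Σ(aᵢdᵢ/nᵢ) / Σ(bᵢcᵢ/nᵢ), where nᵢ is the stratum total.
Stratum 1 (2010–2014): n = 442; a·d/n = 73·181/442 = 29.8937; b·c/n = 124·64/442 = 17.9548
Stratum 2 (2015–2019): n = 378; a·d/n = 68·102/378 = 18.3492; b·c/n = 196·12/378 = 6.2222
OR_MH = (29.8937 + 18.3492) / (17.9548 + 6.2222) = 48.2429 / 24.1770 = 1.99541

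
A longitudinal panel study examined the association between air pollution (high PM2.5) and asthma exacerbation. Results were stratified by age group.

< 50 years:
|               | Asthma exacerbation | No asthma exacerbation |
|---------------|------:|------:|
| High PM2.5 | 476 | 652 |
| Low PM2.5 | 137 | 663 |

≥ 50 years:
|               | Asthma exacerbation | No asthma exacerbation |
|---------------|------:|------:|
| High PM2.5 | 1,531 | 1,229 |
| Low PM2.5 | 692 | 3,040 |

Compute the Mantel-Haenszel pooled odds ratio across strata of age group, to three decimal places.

4.966

OR_MH = Σ(aᵢdᵢ/nᵢ) / Σ(bᵢcᵢ/nᵢ), where nᵢ is the stratum total.
Stratum 1 (< 50 years): n = 1928; a·d/n = 476·663/1928 = 163.6867; b·c/n = 652·137/1928 = 46.3299
Stratum 2 (≥ 50 years): n = 6492; a·d/n = 1531·3040/6492 = 716.9193; b·c/n = 1229·692/6492 = 131.0025
OR_MH = (163.6867 + 716.9193) / (46.3299 + 131.0025) = 880.6060 / 177.3323 = 4.96585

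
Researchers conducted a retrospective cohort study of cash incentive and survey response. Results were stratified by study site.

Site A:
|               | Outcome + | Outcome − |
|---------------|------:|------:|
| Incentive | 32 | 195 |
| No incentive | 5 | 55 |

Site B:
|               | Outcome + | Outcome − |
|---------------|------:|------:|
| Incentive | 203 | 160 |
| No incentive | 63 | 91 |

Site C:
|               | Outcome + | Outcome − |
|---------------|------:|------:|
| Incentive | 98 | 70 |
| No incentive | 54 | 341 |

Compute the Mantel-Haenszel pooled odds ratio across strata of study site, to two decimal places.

3.42

OR_MH = Σ(aᵢdᵢ/nᵢ) / Σ(bᵢcᵢ/nᵢ), where nᵢ is the stratum total.
Stratum 1 (Site A): n = 287; a·d/n = 32·55/287 = 6.1324; b·c/n = 195·5/287 = 3.3972
Stratum 2 (Site B): n = 517; a·d/n = 203·91/517 = 35.7311; b·c/n = 160·63/517 = 19.4971
Stratum 3 (Site C): n = 563; a·d/n = 98·341/563 = 59.3570; b·c/n = 70·54/563 = 6.7140
OR_MH = (6.1324 + 35.7311 + 59.3570) / (3.3972 + 19.4971 + 6.7140) = 101.2206 / 29.6083 = 3.41865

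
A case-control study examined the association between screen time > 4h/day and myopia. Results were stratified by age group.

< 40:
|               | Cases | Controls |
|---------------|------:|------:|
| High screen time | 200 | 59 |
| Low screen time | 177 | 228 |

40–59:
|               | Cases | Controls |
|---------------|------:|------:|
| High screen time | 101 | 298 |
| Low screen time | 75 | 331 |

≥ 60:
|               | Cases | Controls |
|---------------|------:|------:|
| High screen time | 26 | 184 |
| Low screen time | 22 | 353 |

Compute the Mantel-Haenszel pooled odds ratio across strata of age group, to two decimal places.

2.50

OR_MH = Σ(aᵢdᵢ/nᵢ) / Σ(bᵢcᵢ/nᵢ), where nᵢ is the stratum total.
Stratum 1 (< 40): n = 664; a·d/n = 200·228/664 = 68.6747; b·c/n = 59·177/664 = 15.7274
Stratum 2 (40–59): n = 805; a·d/n = 101·331/805 = 41.5292; b·c/n = 298·75/805 = 27.7640
Stratum 3 (≥ 60): n = 585; a·d/n = 26·353/585 = 15.6889; b·c/n = 184·22/585 = 6.9197
OR_MH = (68.6747 + 41.5292 + 15.6889) / (15.7274 + 27.7640 + 6.9197) = 125.8928 / 50.4110 = 2.49733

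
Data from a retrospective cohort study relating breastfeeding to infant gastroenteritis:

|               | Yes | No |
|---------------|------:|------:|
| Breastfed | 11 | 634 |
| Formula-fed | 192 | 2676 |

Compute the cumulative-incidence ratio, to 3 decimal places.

0.255

Cells: a = 11, b = 634, c = 192, d = 2676.
Risk in exposed = 11/645 = 0.01705; risk in unexposed = 192/2868 = 0.06695.
RR = 0.01705 / 0.06695 = 0.25475
The risk is 75% lower among the exposed than among the unexposed.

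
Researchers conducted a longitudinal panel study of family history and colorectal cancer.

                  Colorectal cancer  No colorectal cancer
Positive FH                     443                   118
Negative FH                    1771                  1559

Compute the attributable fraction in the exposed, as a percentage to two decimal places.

Cells: a = 443, b = 118, c = 1771, d = 1559.
Risk in exposed = 443/561 = 0.78966; risk in unexposed = 1771/3330 = 0.53183.
RR = 0.78966/0.53183 = 1.48480
AR% = (RR − 1)/RR × 100 = (1.48480 − 1)/1.48480 × 100 = 32.6506%

32.65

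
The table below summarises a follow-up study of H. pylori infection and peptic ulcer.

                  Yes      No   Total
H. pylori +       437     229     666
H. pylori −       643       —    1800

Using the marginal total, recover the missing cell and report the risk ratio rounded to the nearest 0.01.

1.84

The missing cell is in the unexposed row: 1800 − 643 = 1157.
So a = 437, b = 229, c = 643, d = 1157.
RR = [a/(a+b)] / [c/(c+d)] = (437/666) / (643/1800) = 0.65616/0.35722 = 1.83683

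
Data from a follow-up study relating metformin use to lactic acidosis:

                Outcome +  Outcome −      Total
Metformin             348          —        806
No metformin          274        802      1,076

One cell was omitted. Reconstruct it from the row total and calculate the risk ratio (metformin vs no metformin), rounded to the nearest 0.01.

The missing cell is in the exposed row: 806 − 348 = 458.
So a = 348, b = 458, c = 274, d = 802.
RR = [a/(a+b)] / [c/(c+d)] = (348/806) / (274/1076) = 0.43176/0.25465 = 1.69553

1.70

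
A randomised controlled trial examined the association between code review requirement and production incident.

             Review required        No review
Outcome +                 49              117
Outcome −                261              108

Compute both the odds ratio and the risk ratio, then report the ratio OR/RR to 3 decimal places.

Reading the table with exposure as columns: a = 49 (Review required, case), b = 261 (Review required, non-case), c = 117 (No review, case), d = 108.
OR = (49·108)/(261·117) = 5292/30537 = 0.17330
Risk in exposed = 49/310 = 0.15806; risk in unexposed = 117/225 = 0.52000; RR = 0.30397
OR/RR = 0.17330 / 0.30397 = 0.57011
The outcome is not rare, so the OR lies further from 1 than the RR.

0.570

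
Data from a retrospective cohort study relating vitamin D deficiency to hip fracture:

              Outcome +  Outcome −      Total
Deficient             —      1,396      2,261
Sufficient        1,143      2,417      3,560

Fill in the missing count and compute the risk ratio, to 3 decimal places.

1.192

The missing cell is in the exposed row: 2261 − 1396 = 865.
So a = 865, b = 1396, c = 1143, d = 2417.
RR = [a/(a+b)] / [c/(c+d)] = (865/2261) / (1143/3560) = 0.38257/0.32107 = 1.19157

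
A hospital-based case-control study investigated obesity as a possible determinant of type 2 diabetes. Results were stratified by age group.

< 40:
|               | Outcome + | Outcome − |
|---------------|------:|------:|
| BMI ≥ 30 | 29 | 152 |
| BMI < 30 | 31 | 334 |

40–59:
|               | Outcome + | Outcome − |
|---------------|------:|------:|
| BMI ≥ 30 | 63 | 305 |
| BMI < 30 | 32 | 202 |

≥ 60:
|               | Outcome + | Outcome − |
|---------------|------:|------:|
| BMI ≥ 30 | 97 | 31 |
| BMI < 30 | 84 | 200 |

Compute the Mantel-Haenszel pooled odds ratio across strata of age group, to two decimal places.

OR_MH = Σ(aᵢdᵢ/nᵢ) / Σ(bᵢcᵢ/nᵢ), where nᵢ is the stratum total.
Stratum 1 (< 40): n = 546; a·d/n = 29·334/546 = 17.7399; b·c/n = 152·31/546 = 8.6300
Stratum 2 (40–59): n = 602; a·d/n = 63·202/602 = 21.1395; b·c/n = 305·32/602 = 16.2126
Stratum 3 (≥ 60): n = 412; a·d/n = 97·200/412 = 47.0874; b·c/n = 31·84/412 = 6.3204
OR_MH = (17.7399 + 21.1395 + 47.0874) / (8.6300 + 16.2126 + 6.3204) = 85.9668 / 31.1630 = 2.75861

2.76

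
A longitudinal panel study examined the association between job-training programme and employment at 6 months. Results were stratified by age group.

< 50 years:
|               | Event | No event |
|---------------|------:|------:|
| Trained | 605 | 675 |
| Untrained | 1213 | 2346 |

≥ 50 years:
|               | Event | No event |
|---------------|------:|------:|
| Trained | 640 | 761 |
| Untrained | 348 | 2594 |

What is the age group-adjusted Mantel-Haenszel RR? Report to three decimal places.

2.028

RR_MH = Σ(aᵢ·n₀ᵢ/nᵢ) / Σ(cᵢ·n₁ᵢ/nᵢ), with n₁ᵢ = aᵢ+bᵢ (exposed), n₀ᵢ = cᵢ+dᵢ (unexposed), nᵢ = n₁ᵢ+n₀ᵢ.
Stratum 1 (< 50 years): n₁ = 1280, n₀ = 3559, n = 4839; a·n₀/n = 605·3559/4839 = 444.9669; c·n₁/n = 1213·1280/4839 = 320.8597
Stratum 2 (≥ 50 years): n₁ = 1401, n₀ = 2942, n = 4343; a·n₀/n = 640·2942/4343 = 433.5436; c·n₁/n = 348·1401/4343 = 112.2606
RR_MH = (444.9669 + 433.5436) / (320.8597 + 112.2606) = 878.5106 / 433.1203 = 2.02833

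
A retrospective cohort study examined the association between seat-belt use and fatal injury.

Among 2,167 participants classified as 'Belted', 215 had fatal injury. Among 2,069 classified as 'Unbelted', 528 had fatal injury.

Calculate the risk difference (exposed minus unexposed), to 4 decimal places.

From the description: a = 215, b = 1952, c = 528, d = 1541.
Risk in exposed = 215/2167 = 0.099216; risk in unexposed = 528/2069 = 0.255196.
Risk difference = 0.099216 − 0.255196 = -0.155980

-0.1560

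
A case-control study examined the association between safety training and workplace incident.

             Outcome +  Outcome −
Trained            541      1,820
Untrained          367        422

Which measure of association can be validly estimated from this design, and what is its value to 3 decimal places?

Cells: a = 541, b = 1820, c = 367, d = 422.
This is a case-control study: participants were sampled on outcome status, so risks in the source population cannot be estimated directly — relative risk is not valid here. The odds ratio is the appropriate measure.
OR = (a·d)/(b·c) = (541 × 422) / (1820 × 367) = 228302 / 667940 = 0.34180

0.342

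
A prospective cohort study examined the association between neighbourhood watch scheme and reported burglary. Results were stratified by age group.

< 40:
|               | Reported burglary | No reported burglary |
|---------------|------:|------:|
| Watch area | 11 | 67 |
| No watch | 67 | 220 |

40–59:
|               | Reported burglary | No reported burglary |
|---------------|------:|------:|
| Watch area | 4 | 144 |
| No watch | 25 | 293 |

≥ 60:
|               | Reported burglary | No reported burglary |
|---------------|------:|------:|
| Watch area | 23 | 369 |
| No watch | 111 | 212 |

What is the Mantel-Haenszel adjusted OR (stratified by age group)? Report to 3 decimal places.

OR_MH = Σ(aᵢdᵢ/nᵢ) / Σ(bᵢcᵢ/nᵢ), where nᵢ is the stratum total.
Stratum 1 (< 40): n = 365; a·d/n = 11·220/365 = 6.6301; b·c/n = 67·67/365 = 12.2986
Stratum 2 (40–59): n = 466; a·d/n = 4·293/466 = 2.5150; b·c/n = 144·25/466 = 7.7253
Stratum 3 (≥ 60): n = 715; a·d/n = 23·212/715 = 6.8196; b·c/n = 369·111/715 = 57.2853
OR_MH = (6.6301 + 2.5150 + 6.8196) / (12.2986 + 7.7253 + 57.2853) = 15.9647 / 77.3093 = 0.20650

0.207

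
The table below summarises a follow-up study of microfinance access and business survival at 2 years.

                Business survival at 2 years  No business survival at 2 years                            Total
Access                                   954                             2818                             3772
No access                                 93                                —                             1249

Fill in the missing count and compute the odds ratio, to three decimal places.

4.208

The missing cell is in the unexposed row: 1249 − 93 = 1156.
So a = 954, b = 2818, c = 93, d = 1156.
OR = (a·d)/(b·c) = (954 × 1156) / (2818 × 93) = 1102824 / 262074 = 4.20806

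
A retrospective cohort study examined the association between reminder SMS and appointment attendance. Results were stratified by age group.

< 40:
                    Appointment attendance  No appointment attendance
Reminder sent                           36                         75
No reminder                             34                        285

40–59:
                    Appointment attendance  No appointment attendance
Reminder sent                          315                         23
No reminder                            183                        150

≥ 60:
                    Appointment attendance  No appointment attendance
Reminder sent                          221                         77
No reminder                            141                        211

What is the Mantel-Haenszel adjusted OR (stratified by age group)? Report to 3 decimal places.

OR_MH = Σ(aᵢdᵢ/nᵢ) / Σ(bᵢcᵢ/nᵢ), where nᵢ is the stratum total.
Stratum 1 (< 40): n = 430; a·d/n = 36·285/430 = 23.8605; b·c/n = 75·34/430 = 5.9302
Stratum 2 (40–59): n = 671; a·d/n = 315·150/671 = 70.4173; b·c/n = 23·183/671 = 6.2727
Stratum 3 (≥ 60): n = 650; a·d/n = 221·211/650 = 71.7400; b·c/n = 77·141/650 = 16.7031
OR_MH = (23.8605 + 70.4173 + 71.7400) / (5.9302 + 6.2727 + 16.7031) = 166.0178 / 28.9060 = 5.74336

5.743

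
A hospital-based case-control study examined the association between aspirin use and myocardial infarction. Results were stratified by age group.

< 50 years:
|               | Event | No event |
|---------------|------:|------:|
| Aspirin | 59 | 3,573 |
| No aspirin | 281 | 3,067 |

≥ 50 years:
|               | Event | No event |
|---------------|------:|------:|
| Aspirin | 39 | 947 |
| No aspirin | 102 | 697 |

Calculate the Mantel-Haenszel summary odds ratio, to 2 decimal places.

0.21

OR_MH = Σ(aᵢdᵢ/nᵢ) / Σ(bᵢcᵢ/nᵢ), where nᵢ is the stratum total.
Stratum 1 (< 50 years): n = 6980; a·d/n = 59·3067/6980 = 25.9245; b·c/n = 3573·281/6980 = 143.8414
Stratum 2 (≥ 50 years): n = 1785; a·d/n = 39·697/1785 = 15.2286; b·c/n = 947·102/1785 = 54.1143
OR_MH = (25.9245 + 15.2286) / (143.8414 + 54.1143) = 41.1531 / 197.9557 = 0.20789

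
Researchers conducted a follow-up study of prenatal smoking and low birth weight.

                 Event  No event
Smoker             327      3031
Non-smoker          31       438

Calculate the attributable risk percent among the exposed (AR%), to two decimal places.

32.12

Cells: a = 327, b = 3031, c = 31, d = 438.
Risk in exposed = 327/3358 = 0.09738; risk in unexposed = 31/469 = 0.06610.
RR = 0.09738/0.06610 = 1.47326
AR% = (RR − 1)/RR × 100 = (1.47326 − 1)/1.47326 × 100 = 32.1231%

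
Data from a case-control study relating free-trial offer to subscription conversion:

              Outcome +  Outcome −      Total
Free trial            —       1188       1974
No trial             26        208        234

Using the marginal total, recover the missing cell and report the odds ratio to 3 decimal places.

5.293

The missing cell is in the exposed row: 1974 − 1188 = 786.
So a = 786, b = 1188, c = 26, d = 208.
OR = (a·d)/(b·c) = (786 × 208) / (1188 × 26) = 163488 / 30888 = 5.29293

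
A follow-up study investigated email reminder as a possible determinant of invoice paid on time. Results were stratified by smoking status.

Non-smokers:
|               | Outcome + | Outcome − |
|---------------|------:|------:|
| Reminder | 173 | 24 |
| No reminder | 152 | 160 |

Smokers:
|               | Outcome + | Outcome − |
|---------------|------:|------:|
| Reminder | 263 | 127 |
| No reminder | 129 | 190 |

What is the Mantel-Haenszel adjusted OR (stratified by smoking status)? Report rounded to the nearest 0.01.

OR_MH = Σ(aᵢdᵢ/nᵢ) / Σ(bᵢcᵢ/nᵢ), where nᵢ is the stratum total.
Stratum 1 (Non-smokers): n = 509; a·d/n = 173·160/509 = 54.3811; b·c/n = 24·152/509 = 7.1670
Stratum 2 (Smokers): n = 709; a·d/n = 263·190/709 = 70.4795; b·c/n = 127·129/709 = 23.1072
OR_MH = (54.3811 + 70.4795) / (7.1670 + 23.1072) = 124.8607 / 30.2742 = 4.12433

4.12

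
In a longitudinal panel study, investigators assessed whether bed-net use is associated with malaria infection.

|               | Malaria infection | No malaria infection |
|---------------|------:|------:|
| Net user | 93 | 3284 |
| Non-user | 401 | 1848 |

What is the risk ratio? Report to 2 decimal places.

Cells: a = 93, b = 3284, c = 401, d = 1848.
Risk in exposed = 93/3377 = 0.02754; risk in unexposed = 401/2249 = 0.17830.
RR = 0.02754 / 0.17830 = 0.15445
The risk is 85% lower among the exposed than among the unexposed.

0.15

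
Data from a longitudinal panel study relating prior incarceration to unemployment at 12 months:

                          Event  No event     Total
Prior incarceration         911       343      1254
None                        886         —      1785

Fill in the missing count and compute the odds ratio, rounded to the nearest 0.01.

2.69

The missing cell is in the unexposed row: 1785 − 886 = 899.
So a = 911, b = 343, c = 886, d = 899.
OR = (a·d)/(b·c) = (911 × 899) / (343 × 886) = 818989 / 303898 = 2.69495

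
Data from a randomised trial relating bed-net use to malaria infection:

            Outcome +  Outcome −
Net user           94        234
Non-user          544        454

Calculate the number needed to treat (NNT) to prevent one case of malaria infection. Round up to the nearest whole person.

Risk in treated group = 94/328 = 0.28659; risk in control = 544/998 = 0.54509.
Absolute risk reduction = 0.54509 − 0.28659 = 0.25850
NNT = 1 / ARR = 1 / 0.25850 = 3.868 → round up → 4

4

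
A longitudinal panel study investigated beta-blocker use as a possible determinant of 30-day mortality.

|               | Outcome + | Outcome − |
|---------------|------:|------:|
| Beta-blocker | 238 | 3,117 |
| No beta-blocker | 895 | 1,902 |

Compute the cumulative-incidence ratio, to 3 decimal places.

Cells: a = 238, b = 3117, c = 895, d = 1902.
Risk in exposed = 238/3355 = 0.07094; risk in unexposed = 895/2797 = 0.31999.
RR = 0.07094 / 0.31999 = 0.22169
The risk is 78% lower among the exposed than among the unexposed.

0.222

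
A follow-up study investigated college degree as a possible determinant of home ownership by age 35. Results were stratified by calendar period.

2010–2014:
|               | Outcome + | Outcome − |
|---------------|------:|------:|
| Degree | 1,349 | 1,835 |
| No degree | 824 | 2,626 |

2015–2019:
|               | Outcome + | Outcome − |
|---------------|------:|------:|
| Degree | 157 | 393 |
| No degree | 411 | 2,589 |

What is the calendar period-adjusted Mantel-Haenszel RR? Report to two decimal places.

RR_MH = Σ(aᵢ·n₀ᵢ/nᵢ) / Σ(cᵢ·n₁ᵢ/nᵢ), with n₁ᵢ = aᵢ+bᵢ (exposed), n₀ᵢ = cᵢ+dᵢ (unexposed), nᵢ = n₁ᵢ+n₀ᵢ.
Stratum 1 (2010–2014): n₁ = 3184, n₀ = 3450, n = 6634; a·n₀/n = 1349·3450/6634 = 701.5451; c·n₁/n = 824·3184/6634 = 395.4803
Stratum 2 (2015–2019): n₁ = 550, n₀ = 3000, n = 3550; a·n₀/n = 157·3000/3550 = 132.6761; c·n₁/n = 411·550/3550 = 63.6761
RR_MH = (701.5451 + 132.6761) / (395.4803 + 63.6761) = 834.2211 / 459.1563 = 1.81686

1.82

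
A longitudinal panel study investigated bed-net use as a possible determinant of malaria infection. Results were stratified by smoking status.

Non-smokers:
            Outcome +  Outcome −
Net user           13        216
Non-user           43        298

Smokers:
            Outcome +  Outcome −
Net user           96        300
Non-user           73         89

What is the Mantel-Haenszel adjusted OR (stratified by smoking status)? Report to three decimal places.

OR_MH = Σ(aᵢdᵢ/nᵢ) / Σ(bᵢcᵢ/nᵢ), where nᵢ is the stratum total.
Stratum 1 (Non-smokers): n = 570; a·d/n = 13·298/570 = 6.7965; b·c/n = 216·43/570 = 16.2947
Stratum 2 (Smokers): n = 558; a·d/n = 96·89/558 = 15.3118; b·c/n = 300·73/558 = 39.2473
OR_MH = (6.7965 + 15.3118) / (16.2947 + 39.2473) = 22.1083 / 55.5420 = 0.39805

0.398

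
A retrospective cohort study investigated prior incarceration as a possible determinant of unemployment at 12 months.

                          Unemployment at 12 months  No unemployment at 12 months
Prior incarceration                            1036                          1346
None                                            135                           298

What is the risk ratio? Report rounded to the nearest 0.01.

1.39

Cells: a = 1036, b = 1346, c = 135, d = 298.
Risk in exposed = 1036/2382 = 0.43493; risk in unexposed = 135/433 = 0.31178.
RR = 0.43493 / 0.31178 = 1.39499
The risk among the exposed is 1.39 times that among the unexposed.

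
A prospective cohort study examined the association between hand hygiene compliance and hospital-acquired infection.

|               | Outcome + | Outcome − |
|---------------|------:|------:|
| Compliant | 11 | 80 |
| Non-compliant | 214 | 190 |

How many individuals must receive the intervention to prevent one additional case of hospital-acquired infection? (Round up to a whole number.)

Risk in treated group = 11/91 = 0.12088; risk in control = 214/404 = 0.52970.
Absolute risk reduction = 0.52970 − 0.12088 = 0.40882
NNT = 1 / ARR = 1 / 0.40882 = 2.446 → round up → 3

3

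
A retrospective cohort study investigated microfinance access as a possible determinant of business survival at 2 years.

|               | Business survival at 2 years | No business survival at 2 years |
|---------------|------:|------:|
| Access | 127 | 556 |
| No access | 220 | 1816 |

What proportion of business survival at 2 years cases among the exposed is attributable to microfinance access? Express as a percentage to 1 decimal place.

Cells: a = 127, b = 556, c = 220, d = 1816.
Risk in exposed = 127/683 = 0.18594; risk in unexposed = 220/2036 = 0.10806.
RR = 0.18594/0.10806 = 1.72083
AR% = (RR − 1)/RR × 100 = (1.72083 − 1)/1.72083 × 100 = 41.8885%

41.9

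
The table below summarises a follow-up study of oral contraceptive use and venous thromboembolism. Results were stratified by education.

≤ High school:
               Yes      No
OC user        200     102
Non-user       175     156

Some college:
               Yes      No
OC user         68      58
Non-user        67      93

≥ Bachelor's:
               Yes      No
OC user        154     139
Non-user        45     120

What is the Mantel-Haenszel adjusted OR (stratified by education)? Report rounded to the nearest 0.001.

OR_MH = Σ(aᵢdᵢ/nᵢ) / Σ(bᵢcᵢ/nᵢ), where nᵢ is the stratum total.
Stratum 1 (≤ High school): n = 633; a·d/n = 200·156/633 = 49.2891; b·c/n = 102·175/633 = 28.1991
Stratum 2 (Some college): n = 286; a·d/n = 68·93/286 = 22.1119; b·c/n = 58·67/286 = 13.5874
Stratum 3 (≥ Bachelor's): n = 458; a·d/n = 154·120/458 = 40.3493; b·c/n = 139·45/458 = 13.6572
OR_MH = (49.2891 + 22.1119 + 40.3493) / (28.1991 + 13.5874 + 13.6572) = 111.7503 / 55.4437 = 2.01557

2.016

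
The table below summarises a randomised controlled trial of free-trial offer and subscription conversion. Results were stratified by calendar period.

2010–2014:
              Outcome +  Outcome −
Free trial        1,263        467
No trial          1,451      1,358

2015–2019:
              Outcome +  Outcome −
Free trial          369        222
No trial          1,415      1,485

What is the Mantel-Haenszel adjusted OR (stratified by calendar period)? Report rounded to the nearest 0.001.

OR_MH = Σ(aᵢdᵢ/nᵢ) / Σ(bᵢcᵢ/nᵢ), where nᵢ is the stratum total.
Stratum 1 (2010–2014): n = 4539; a·d/n = 1263·1358/4539 = 377.8705; b·c/n = 467·1451/4539 = 149.2877
Stratum 2 (2015–2019): n = 3491; a·d/n = 369·1485/3491 = 156.9651; b·c/n = 222·1415/3491 = 89.9828
OR_MH = (377.8705 + 156.9651) / (149.2877 + 89.9828) = 534.8355 / 239.2705 = 2.23528

2.235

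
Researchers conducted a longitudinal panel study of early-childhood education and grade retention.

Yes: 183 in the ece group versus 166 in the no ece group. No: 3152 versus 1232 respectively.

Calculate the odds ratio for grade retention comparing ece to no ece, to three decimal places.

0.431

From the description: a = 183, b = 3152, c = 166, d = 1232.
OR = (a·d)/(b·c) = (183 × 1232) / (3152 × 166) = 225456 / 523232 = 0.43089
Exposure is associated with lower odds of grade retention (OR = 0.43 < 1).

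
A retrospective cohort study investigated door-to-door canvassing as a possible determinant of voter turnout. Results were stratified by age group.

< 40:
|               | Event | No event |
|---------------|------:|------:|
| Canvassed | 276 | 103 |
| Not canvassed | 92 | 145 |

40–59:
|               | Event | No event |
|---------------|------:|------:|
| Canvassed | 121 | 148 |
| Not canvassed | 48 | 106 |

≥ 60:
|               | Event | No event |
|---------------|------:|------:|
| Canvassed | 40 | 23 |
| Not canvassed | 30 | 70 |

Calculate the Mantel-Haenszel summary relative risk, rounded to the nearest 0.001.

1.770

RR_MH = Σ(aᵢ·n₀ᵢ/nᵢ) / Σ(cᵢ·n₁ᵢ/nᵢ), with n₁ᵢ = aᵢ+bᵢ (exposed), n₀ᵢ = cᵢ+dᵢ (unexposed), nᵢ = n₁ᵢ+n₀ᵢ.
Stratum 1 (< 40): n₁ = 379, n₀ = 237, n = 616; a·n₀/n = 276·237/616 = 106.1883; c·n₁/n = 92·379/616 = 56.6039
Stratum 2 (40–59): n₁ = 269, n₀ = 154, n = 423; a·n₀/n = 121·154/423 = 44.0520; c·n₁/n = 48·269/423 = 30.5248
Stratum 3 (≥ 60): n₁ = 63, n₀ = 100, n = 163; a·n₀/n = 40·100/163 = 24.5399; c·n₁/n = 30·63/163 = 11.5951
RR_MH = (106.1883 + 44.0520 + 24.5399) / (56.6039 + 30.5248 + 11.5951) = 174.7802 / 98.7238 = 1.77040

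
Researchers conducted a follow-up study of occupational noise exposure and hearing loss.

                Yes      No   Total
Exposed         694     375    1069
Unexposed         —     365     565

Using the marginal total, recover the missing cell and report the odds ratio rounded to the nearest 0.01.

The missing cell is in the unexposed row: 565 − 365 = 200.
So a = 694, b = 375, c = 200, d = 365.
OR = (a·d)/(b·c) = (694 × 365) / (375 × 200) = 253310 / 75000 = 3.37747

3.38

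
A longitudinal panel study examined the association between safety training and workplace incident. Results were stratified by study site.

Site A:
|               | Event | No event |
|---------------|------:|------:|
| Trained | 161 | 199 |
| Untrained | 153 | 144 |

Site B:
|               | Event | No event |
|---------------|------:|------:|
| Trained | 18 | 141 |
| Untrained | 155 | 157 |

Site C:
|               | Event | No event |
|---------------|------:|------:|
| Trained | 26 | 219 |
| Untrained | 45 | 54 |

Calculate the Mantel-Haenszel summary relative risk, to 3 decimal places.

0.548

RR_MH = Σ(aᵢ·n₀ᵢ/nᵢ) / Σ(cᵢ·n₁ᵢ/nᵢ), with n₁ᵢ = aᵢ+bᵢ (exposed), n₀ᵢ = cᵢ+dᵢ (unexposed), nᵢ = n₁ᵢ+n₀ᵢ.
Stratum 1 (Site A): n₁ = 360, n₀ = 297, n = 657; a·n₀/n = 161·297/657 = 72.7808; c·n₁/n = 153·360/657 = 83.8356
Stratum 2 (Site B): n₁ = 159, n₀ = 312, n = 471; a·n₀/n = 18·312/471 = 11.9236; c·n₁/n = 155·159/471 = 52.3248
Stratum 3 (Site C): n₁ = 245, n₀ = 99, n = 344; a·n₀/n = 26·99/344 = 7.4826; c·n₁/n = 45·245/344 = 32.0494
RR_MH = (72.7808 + 11.9236 + 7.4826) / (83.8356 + 52.3248 + 32.0494) = 92.1869 / 168.2099 = 0.54805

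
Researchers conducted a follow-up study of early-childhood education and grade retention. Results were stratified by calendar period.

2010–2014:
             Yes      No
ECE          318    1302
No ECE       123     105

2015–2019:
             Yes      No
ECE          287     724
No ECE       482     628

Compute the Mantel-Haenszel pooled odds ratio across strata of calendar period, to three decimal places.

0.410

OR_MH = Σ(aᵢdᵢ/nᵢ) / Σ(bᵢcᵢ/nᵢ), where nᵢ is the stratum total.
Stratum 1 (2010–2014): n = 1848; a·d/n = 318·105/1848 = 18.0682; b·c/n = 1302·123/1848 = 86.6591
Stratum 2 (2015–2019): n = 2121; a·d/n = 287·628/2121 = 84.9769; b·c/n = 724·482/2121 = 164.5299
OR_MH = (18.0682 + 84.9769) / (86.6591 + 164.5299) = 103.0451 / 251.1890 = 0.41023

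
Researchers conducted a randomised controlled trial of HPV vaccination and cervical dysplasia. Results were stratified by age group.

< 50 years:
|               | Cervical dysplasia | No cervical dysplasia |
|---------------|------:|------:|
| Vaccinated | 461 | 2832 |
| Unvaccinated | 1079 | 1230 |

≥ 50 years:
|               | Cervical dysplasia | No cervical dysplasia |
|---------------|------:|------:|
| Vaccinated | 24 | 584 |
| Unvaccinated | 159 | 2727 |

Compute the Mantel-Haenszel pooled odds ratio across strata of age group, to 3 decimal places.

0.210

OR_MH = Σ(aᵢdᵢ/nᵢ) / Σ(bᵢcᵢ/nᵢ), where nᵢ is the stratum total.
Stratum 1 (< 50 years): n = 5602; a·d/n = 461·1230/5602 = 101.2192; b·c/n = 2832·1079/5602 = 545.4709
Stratum 2 (≥ 50 years): n = 3494; a·d/n = 24·2727/3494 = 18.7315; b·c/n = 584·159/3494 = 26.5758
OR_MH = (101.2192 + 18.7315) / (545.4709 + 26.5758) = 119.9507 / 572.0467 = 0.20969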